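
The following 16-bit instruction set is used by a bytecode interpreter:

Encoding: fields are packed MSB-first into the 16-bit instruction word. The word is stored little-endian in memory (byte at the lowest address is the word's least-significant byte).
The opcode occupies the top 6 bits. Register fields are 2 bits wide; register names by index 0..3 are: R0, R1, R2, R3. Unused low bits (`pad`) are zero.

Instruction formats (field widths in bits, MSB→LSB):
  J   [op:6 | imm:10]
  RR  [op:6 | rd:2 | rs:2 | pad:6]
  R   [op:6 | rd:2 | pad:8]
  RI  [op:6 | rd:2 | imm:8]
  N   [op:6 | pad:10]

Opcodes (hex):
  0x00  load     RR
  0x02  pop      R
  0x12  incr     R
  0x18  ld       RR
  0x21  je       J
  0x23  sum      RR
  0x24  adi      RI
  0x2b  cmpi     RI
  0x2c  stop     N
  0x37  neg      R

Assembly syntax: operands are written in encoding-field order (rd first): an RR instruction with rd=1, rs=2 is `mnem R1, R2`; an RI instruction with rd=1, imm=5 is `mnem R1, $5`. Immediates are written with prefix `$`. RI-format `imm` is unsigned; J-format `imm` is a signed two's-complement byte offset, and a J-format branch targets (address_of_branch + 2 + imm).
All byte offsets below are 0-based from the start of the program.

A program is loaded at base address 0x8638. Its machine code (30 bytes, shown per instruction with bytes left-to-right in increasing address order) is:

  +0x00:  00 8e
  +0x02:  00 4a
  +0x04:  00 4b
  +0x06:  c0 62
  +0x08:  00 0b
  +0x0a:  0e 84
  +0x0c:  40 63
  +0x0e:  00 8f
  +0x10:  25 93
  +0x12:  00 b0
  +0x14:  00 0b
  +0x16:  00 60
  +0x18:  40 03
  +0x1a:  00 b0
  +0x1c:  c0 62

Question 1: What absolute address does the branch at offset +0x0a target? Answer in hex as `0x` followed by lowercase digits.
0x8652

off 0x0a: read 0e 84 as little → 0x840e
  top 6b → 0x21 → je [J]
  imm@[9:0]=0xe ⇒ $14
  target = base 0x8638 + off 0x0a + 2 + imm 14 = 0x8652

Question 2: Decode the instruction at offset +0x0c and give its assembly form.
[0c] 40 63 → 0x6340
  opcode bits[15:10]=0x18: ld/RR
  rd@[9:8]=0x3 ⇒ R3
  rs@[7:6]=0x1 ⇒ R1

ld R3, R1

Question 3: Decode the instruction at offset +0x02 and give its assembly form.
incr R2

@+02  little-endian(00 4a) = 0x4a00
  top 6b → 0x12 → incr [R]
  [9:8] rd=2 = R2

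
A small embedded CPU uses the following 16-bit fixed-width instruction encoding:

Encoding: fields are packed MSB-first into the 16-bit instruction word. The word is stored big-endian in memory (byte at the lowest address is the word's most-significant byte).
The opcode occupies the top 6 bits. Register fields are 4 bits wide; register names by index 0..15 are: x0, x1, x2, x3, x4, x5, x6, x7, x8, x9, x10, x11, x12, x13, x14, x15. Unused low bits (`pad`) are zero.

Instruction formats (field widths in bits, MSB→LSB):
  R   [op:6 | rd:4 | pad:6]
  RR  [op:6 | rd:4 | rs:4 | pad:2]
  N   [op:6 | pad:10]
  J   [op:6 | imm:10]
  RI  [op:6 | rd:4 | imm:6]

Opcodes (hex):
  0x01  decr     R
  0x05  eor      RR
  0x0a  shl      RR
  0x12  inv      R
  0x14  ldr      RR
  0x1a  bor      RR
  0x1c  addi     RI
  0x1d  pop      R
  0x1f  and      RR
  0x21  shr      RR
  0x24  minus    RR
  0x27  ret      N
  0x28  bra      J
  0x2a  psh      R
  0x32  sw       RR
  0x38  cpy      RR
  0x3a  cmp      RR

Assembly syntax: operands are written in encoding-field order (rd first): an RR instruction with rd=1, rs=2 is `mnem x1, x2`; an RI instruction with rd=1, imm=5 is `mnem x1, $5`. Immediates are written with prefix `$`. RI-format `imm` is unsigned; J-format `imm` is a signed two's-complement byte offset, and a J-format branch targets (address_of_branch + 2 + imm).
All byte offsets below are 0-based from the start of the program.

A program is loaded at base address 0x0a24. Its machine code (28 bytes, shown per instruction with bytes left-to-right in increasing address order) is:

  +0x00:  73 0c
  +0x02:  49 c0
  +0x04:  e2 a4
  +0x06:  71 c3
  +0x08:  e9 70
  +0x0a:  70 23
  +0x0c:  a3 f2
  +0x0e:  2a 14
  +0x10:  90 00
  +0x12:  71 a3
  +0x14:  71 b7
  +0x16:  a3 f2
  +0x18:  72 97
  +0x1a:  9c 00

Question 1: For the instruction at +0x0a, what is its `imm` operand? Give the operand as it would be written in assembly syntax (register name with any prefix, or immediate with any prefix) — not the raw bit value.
off 0x0a: read 70 23 as big → 0x7023
  op=0x7023>>10=0x1c ⇒ addi (RI)
  rd@[9:6]=0x0 ⇒ x0
  imm@[5:0]=0x23 ⇒ $35

$35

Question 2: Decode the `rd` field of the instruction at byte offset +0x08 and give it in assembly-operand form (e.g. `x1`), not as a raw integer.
[08] e9 70 → 0xe970
  top 6b → 0x3a → cmp [RR]
  [9:6] rd=5 = x5
  [5:2] rs=12 = x12

x5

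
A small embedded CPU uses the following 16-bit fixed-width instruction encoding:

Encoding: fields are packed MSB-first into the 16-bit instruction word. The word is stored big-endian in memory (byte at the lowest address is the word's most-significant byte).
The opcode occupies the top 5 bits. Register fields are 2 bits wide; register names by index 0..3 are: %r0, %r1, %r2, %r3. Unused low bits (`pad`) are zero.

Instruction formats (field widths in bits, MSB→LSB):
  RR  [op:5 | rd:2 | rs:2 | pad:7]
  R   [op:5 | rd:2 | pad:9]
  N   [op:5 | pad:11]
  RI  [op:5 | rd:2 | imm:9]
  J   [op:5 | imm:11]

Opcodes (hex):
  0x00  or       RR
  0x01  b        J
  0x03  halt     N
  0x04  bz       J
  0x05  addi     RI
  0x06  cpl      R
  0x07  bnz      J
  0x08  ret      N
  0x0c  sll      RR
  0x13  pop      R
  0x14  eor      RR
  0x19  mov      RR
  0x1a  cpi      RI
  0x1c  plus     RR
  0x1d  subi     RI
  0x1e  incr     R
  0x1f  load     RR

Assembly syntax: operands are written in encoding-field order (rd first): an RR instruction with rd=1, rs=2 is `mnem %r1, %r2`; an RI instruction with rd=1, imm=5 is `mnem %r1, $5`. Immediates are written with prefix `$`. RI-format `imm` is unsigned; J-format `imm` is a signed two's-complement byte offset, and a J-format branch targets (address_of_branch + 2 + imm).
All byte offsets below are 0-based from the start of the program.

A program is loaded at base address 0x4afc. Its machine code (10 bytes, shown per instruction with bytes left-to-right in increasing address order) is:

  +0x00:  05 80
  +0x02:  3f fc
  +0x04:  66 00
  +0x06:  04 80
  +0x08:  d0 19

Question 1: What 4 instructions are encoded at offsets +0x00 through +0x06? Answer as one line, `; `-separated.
or %r2, %r3; bnz $-4; sll %r3, %r0; or %r2, %r1

@+00  big-endian(05 80) = 0x0580
  opcode bits[15:11]=0x0: or/RR
  rd@[10:9]=0x2 ⇒ %r2
  rs@[8:7]=0x3 ⇒ %r3
@+02  big-endian(3f fc) = 0x3ffc
  opcode bits[15:11]=0x7: bnz/J
  imm@[10:0]=0x7fc (s11→-4) ⇒ $-4
@+04  big-endian(66 00) = 0x6600
  opcode bits[15:11]=0xc: sll/RR
  rd@[10:9]=0x3 ⇒ %r3
  rs@[8:7]=0x0 ⇒ %r0
@+06  big-endian(04 80) = 0x0480
  opcode bits[15:11]=0x0: or/RR
  rd@[10:9]=0x2 ⇒ %r2
  rs@[8:7]=0x1 ⇒ %r1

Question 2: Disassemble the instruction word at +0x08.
@+08  big-endian(d0 19) = 0xd019
  top 5b → 0x1a → cpi [RI]
  rd@[10:9]=0x0 ⇒ %r0
  imm@[8:0]=0x19 ⇒ $25

cpi %r0, $25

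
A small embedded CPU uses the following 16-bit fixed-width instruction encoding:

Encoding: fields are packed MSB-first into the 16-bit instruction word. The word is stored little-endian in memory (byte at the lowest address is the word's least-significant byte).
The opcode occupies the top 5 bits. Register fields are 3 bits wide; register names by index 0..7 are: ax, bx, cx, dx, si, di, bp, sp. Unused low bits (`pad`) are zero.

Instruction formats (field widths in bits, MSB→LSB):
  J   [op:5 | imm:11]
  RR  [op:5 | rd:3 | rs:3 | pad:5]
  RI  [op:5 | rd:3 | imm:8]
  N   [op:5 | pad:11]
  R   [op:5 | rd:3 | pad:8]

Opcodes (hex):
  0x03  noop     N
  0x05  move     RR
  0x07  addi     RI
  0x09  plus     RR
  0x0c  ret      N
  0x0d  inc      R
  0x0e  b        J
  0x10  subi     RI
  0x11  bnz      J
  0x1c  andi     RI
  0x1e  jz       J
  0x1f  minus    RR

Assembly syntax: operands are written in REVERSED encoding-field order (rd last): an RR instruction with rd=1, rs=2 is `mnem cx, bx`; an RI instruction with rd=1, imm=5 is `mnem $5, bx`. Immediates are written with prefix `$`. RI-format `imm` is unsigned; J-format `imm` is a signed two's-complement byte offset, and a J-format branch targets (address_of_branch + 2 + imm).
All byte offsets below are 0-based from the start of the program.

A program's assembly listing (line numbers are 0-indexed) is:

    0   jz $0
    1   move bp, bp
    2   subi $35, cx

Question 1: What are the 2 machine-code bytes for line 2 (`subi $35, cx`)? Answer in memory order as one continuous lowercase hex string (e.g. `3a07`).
L2: subi op=0x10:5|rd=2:3|imm=35:8 ⇒ 0x8223 ⇒ little 23 82

2382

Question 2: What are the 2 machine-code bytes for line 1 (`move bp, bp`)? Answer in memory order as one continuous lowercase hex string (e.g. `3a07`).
1. move fields op=0x5:5|rd=6:3|rs=6:3|pad=0:5 → word 2ec0h → c0 2e

c02e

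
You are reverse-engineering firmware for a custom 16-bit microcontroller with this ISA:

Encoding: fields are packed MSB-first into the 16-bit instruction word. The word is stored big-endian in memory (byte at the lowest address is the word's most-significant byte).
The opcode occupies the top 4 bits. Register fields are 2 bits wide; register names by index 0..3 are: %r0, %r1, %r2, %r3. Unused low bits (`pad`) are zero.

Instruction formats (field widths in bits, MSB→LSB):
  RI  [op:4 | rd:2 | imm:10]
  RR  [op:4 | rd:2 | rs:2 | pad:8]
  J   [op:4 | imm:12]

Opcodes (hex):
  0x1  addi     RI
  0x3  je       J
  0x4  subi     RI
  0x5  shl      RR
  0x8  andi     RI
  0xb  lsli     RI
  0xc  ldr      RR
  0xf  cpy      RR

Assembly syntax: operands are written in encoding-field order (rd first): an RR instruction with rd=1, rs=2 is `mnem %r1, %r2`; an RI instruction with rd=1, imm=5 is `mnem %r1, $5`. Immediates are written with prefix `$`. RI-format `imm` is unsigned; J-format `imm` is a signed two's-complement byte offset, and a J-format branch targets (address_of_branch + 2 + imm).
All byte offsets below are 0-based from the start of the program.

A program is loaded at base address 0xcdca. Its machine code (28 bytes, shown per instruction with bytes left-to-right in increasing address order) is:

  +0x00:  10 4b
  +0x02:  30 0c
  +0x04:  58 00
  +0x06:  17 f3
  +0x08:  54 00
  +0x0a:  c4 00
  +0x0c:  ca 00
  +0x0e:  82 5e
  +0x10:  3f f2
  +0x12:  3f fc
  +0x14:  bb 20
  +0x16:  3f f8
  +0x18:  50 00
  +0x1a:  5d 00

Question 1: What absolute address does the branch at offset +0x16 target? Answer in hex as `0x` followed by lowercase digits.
0xcdda

[16] 3f f8 → 0x3ff8
  op=0x3ff8>>12=0x3 ⇒ je (J)
  imm: (w>>0)&0xfff=0xff8 (s12→-8) → $-8
  target = base 0xcdca + off 0x16 + 2 + imm -8 = 0xcdda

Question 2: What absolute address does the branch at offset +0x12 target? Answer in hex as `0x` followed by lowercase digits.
0xcdda

[12] 3f fc → 0x3ffc
  op=0x3ffc>>12=0x3 ⇒ je (J)
  [11:0] imm=4092 (s12→-4) = $-4
  target = base 0xcdca + off 0x12 + 2 + imm -4 = 0xcdda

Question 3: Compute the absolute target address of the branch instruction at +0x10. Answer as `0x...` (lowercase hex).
0xcdce

[10] 3f f2 → 0x3ff2
  top 4b → 0x3 → je [J]
  imm: (w>>0)&0xfff=0xff2 (s12→-14) → $-14
  target = base 0xcdca + off 0x10 + 2 + imm -14 = 0xcdce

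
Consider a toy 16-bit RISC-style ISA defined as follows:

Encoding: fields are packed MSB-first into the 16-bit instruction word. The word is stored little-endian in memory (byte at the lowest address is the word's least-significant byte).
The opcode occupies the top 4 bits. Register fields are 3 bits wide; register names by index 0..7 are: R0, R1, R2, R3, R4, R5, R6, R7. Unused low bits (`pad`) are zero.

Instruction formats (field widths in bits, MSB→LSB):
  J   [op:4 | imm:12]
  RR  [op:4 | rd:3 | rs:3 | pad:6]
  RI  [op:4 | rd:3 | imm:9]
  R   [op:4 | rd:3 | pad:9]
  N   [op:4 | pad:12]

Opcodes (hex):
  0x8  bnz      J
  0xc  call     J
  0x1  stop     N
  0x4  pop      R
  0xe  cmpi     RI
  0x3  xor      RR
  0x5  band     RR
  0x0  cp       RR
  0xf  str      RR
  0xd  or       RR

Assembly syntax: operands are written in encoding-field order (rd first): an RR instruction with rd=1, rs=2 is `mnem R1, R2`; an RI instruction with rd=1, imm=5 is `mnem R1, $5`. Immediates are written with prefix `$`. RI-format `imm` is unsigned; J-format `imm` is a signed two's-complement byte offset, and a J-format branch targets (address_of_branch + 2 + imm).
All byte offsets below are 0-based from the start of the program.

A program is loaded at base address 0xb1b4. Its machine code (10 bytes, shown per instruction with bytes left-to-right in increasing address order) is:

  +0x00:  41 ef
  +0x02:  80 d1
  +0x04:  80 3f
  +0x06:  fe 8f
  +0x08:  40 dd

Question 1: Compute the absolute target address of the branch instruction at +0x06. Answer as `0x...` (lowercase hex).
0xb1ba

+0x06: fe 8f ⇒ word 0x8ffe (little)
  op=0x8ffe>>12=0x8 ⇒ bnz (J)
  imm: (w>>0)&0xfff=0xffe (s12→-2) → $-2
  target = base 0xb1b4 + off 0x06 + 2 + imm -2 = 0xb1ba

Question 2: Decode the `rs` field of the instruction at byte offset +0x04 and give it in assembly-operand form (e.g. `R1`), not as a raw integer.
[04] 80 3f → 0x3f80
  opcode bits[15:12]=0x3: xor/RR
  [11:9] rd=7 = R7
  [8:6] rs=6 = R6

R6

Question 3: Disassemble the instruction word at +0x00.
[00] 41 ef → 0xef41
  opcode bits[15:12]=0xe: cmpi/RI
  rd@[11:9]=0x7 ⇒ R7
  imm@[8:0]=0x141 ⇒ $321

cmpi R7, $321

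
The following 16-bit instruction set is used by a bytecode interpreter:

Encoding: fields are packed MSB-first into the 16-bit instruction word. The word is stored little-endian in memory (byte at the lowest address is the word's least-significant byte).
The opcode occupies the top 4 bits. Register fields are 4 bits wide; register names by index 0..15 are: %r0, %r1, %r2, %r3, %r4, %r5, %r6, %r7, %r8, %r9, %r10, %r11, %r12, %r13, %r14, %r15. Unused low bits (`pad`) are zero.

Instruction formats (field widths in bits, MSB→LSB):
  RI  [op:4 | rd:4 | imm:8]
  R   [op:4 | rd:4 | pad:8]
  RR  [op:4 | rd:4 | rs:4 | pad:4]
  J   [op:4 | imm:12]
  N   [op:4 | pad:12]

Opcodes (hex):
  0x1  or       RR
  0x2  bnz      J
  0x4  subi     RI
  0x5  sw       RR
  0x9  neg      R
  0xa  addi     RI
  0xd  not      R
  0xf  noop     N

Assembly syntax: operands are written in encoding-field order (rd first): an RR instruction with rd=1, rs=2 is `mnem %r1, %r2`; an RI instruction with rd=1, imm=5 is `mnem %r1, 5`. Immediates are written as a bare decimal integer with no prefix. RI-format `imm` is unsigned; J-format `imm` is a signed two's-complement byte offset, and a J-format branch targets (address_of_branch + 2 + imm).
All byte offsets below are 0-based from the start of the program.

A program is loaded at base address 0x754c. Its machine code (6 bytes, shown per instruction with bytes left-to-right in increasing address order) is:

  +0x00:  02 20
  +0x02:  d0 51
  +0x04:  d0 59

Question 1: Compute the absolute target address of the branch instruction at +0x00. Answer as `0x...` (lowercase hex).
+0x00: 02 20 ⇒ word 0x2002 (little)
  op=0x2002>>12=0x2 ⇒ bnz (J)
  [11:0] imm=2 = 2
  target = base 0x754c + off 0x00 + 2 + imm 2 = 0x7550

0x7550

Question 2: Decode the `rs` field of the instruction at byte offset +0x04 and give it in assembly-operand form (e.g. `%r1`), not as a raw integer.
%r13

[04] d0 59 → 0x59d0
  top 4b → 0x5 → sw [RR]
  rd@[11:8]=0x9 ⇒ %r9
  rs@[7:4]=0xd ⇒ %r13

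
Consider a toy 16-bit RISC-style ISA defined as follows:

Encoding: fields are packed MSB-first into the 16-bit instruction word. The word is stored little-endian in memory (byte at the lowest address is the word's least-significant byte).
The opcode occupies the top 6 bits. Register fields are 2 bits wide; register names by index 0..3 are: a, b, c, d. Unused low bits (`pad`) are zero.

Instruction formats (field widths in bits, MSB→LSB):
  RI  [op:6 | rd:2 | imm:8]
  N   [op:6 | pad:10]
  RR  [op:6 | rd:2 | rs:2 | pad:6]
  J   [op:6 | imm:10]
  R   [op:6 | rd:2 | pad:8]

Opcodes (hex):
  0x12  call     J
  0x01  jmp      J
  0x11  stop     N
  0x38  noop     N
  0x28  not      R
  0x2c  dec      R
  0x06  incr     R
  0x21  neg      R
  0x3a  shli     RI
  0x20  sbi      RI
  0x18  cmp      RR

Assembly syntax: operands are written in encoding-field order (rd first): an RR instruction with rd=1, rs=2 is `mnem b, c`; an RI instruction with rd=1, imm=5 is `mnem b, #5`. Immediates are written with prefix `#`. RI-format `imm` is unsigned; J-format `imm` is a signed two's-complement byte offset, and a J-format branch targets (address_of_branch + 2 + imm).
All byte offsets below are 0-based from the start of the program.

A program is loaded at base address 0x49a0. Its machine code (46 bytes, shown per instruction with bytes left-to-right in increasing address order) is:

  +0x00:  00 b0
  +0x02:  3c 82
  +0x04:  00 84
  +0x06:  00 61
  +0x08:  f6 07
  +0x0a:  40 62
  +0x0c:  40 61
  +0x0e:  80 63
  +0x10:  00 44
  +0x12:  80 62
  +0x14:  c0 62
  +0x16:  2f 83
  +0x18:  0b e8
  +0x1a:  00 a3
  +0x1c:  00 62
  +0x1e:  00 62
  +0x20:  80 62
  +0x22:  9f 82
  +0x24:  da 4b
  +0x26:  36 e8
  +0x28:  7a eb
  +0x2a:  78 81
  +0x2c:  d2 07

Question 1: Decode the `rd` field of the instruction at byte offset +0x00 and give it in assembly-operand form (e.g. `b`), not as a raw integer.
[00] 00 b0 → 0xb000
  op=0xb000>>10=0x2c ⇒ dec (R)
  rd: (w>>8)&0x3=0x0 → a

a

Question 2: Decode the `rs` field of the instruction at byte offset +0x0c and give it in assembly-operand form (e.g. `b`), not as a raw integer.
@+0c  little-endian(40 61) = 0x6140
  opcode bits[15:10]=0x18: cmp/RR
  [9:8] rd=1 = b
  [7:6] rs=1 = b

b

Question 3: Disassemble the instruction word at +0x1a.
+0x1a: 00 a3 ⇒ word 0xa300 (little)
  opcode bits[15:10]=0x28: not/R
  rd@[9:8]=0x3 ⇒ d

not d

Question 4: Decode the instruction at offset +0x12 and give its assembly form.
cmp c, c

+0x12: 80 62 ⇒ word 0x6280 (little)
  opcode bits[15:10]=0x18: cmp/RR
  rd: (w>>8)&0x3=0x2 → c
  rs: (w>>6)&0x3=0x2 → c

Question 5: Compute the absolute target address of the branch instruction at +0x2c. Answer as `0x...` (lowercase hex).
0x49a0

[2c] d2 07 → 0x07d2
  op=0x07d2>>10=0x1 ⇒ jmp (J)
  imm@[9:0]=0x3d2 (s10→-46) ⇒ #-46
  target = base 0x49a0 + off 0x2c + 2 + imm -46 = 0x49a0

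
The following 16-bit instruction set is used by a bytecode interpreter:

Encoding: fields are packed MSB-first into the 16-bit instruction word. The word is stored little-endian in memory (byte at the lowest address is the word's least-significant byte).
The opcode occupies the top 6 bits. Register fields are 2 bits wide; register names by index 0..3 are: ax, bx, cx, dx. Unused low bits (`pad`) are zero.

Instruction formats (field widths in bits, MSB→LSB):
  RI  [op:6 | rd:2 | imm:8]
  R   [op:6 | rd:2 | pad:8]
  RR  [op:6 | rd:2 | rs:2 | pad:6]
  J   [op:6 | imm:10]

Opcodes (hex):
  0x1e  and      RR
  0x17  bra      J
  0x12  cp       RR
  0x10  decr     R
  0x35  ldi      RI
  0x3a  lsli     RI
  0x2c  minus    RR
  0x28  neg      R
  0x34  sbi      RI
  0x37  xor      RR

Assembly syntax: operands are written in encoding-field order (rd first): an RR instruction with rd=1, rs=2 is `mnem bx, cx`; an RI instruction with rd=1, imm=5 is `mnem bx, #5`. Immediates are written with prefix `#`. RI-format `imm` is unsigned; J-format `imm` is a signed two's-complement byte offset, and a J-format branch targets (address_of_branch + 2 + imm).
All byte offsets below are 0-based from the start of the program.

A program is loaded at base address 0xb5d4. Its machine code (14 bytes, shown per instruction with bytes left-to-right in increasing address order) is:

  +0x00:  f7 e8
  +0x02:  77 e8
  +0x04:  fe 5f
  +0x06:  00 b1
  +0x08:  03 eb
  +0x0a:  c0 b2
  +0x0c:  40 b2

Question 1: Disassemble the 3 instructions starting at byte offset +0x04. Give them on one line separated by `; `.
bra #-2; minus bx, ax; lsli dx, #3

+0x04: fe 5f ⇒ word 0x5ffe (little)
  opcode bits[15:10]=0x17: bra/J
  [9:0] imm=1022 (s10→-2) = #-2
+0x06: 00 b1 ⇒ word 0xb100 (little)
  opcode bits[15:10]=0x2c: minus/RR
  [9:8] rd=1 = bx
  [7:6] rs=0 = ax
+0x08: 03 eb ⇒ word 0xeb03 (little)
  opcode bits[15:10]=0x3a: lsli/RI
  [9:8] rd=3 = dx
  [7:0] imm=3 = #3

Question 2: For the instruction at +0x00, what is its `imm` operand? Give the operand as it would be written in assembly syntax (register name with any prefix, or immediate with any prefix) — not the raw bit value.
@+00  little-endian(f7 e8) = 0xe8f7
  op=0xe8f7>>10=0x3a ⇒ lsli (RI)
  rd@[9:8]=0x0 ⇒ ax
  imm@[7:0]=0xf7 ⇒ #247

#247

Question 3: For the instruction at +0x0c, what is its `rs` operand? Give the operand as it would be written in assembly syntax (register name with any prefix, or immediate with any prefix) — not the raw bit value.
[0c] 40 b2 → 0xb240
  op=0xb240>>10=0x2c ⇒ minus (RR)
  rd@[9:8]=0x2 ⇒ cx
  rs@[7:6]=0x1 ⇒ bx

bx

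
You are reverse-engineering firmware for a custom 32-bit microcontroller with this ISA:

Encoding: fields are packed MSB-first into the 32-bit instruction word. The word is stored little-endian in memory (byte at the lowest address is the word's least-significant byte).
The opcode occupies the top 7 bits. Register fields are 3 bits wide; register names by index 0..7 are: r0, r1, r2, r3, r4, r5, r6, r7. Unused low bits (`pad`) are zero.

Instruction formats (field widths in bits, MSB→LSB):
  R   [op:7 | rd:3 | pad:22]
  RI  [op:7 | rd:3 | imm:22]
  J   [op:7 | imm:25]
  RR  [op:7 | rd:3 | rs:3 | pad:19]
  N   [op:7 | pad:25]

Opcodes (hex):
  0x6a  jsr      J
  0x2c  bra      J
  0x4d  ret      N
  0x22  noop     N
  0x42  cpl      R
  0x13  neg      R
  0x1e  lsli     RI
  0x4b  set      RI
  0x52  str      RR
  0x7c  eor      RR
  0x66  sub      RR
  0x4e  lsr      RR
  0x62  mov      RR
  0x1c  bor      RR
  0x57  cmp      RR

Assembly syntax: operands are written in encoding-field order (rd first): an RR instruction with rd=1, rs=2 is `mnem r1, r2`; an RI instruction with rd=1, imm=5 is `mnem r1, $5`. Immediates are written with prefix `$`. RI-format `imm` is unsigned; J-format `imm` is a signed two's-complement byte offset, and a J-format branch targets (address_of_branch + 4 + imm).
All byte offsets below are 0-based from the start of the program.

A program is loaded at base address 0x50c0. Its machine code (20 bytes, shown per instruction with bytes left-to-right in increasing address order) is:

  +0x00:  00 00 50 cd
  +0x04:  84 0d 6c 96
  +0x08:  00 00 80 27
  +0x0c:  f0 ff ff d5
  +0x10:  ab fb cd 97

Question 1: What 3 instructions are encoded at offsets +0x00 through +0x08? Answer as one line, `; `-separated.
+0x00: 00 00 50 cd ⇒ word 0xcd500000 (little)
  op=0xcd500000>>25=0x66 ⇒ sub (RR)
  rd@[24:22]=0x5 ⇒ r5
  rs@[21:19]=0x2 ⇒ r2
+0x04: 84 0d 6c 96 ⇒ word 0x966c0d84 (little)
  op=0x966c0d84>>25=0x4b ⇒ set (RI)
  rd@[24:22]=0x1 ⇒ r1
  imm@[21:0]=0x2c0d84 ⇒ $2887044
+0x08: 00 00 80 27 ⇒ word 0x27800000 (little)
  op=0x27800000>>25=0x13 ⇒ neg (R)
  rd@[24:22]=0x6 ⇒ r6

sub r5, r2; set r1, $2887044; neg r6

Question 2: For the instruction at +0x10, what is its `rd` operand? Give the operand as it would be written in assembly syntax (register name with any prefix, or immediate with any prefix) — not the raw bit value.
off 0x10: read ab fb cd 97 as little → 0x97cdfbab
  top 7b → 0x4b → set [RI]
  [24:22] rd=7 = r7
  [21:0] imm=916395 = $916395

r7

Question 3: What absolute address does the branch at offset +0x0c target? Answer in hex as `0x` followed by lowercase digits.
0x50c0

[0c] f0 ff ff d5 → 0xd5fffff0
  op=0xd5fffff0>>25=0x6a ⇒ jsr (J)
  imm@[24:0]=0x1fffff0 (s25→-16) ⇒ $-16
  target = base 0x50c0 + off 0x0c + 4 + imm -16 = 0x50c0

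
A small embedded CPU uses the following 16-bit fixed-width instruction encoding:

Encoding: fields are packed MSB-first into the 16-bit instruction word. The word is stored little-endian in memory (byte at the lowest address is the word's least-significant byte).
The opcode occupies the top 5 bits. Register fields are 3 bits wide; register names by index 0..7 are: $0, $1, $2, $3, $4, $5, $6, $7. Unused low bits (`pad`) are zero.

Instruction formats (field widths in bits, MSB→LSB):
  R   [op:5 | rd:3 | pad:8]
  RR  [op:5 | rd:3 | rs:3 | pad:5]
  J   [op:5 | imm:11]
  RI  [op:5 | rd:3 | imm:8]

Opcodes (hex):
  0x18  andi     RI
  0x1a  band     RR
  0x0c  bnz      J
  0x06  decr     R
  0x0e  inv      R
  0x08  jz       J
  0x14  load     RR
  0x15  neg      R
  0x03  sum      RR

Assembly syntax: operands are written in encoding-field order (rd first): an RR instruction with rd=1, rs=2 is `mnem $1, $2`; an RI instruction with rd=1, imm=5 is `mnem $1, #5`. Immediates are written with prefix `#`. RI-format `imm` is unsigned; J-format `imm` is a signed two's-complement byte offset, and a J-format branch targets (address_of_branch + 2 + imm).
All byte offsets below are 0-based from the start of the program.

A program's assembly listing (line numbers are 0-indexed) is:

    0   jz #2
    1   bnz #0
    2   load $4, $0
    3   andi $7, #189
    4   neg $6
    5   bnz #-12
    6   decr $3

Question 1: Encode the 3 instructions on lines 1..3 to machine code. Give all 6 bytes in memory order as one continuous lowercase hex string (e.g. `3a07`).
006000a4bdc7

L1: bnz op=0xc:5|imm=0:11 ⇒ 0x6000 ⇒ little 00 60
L2: load op=0x14:5|rd=4:3|rs=0:3|pad=0:5 ⇒ 0xa400 ⇒ little 00 a4
L3: andi op=0x18:5|rd=7:3|imm=189:8 ⇒ 0xc7bd ⇒ little bd c7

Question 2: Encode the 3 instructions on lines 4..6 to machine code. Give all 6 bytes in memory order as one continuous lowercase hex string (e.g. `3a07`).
00aef4670033

L4: neg op=0x15:5|rd=6:3|pad=0:8 ⇒ 0xae00 ⇒ little 00 ae
L5: bnz op=0xc:5|imm=-12:11 ⇒ 0x67f4 ⇒ little f4 67
L6: decr op=0x6:5|rd=3:3|pad=0:8 ⇒ 0x3300 ⇒ little 00 33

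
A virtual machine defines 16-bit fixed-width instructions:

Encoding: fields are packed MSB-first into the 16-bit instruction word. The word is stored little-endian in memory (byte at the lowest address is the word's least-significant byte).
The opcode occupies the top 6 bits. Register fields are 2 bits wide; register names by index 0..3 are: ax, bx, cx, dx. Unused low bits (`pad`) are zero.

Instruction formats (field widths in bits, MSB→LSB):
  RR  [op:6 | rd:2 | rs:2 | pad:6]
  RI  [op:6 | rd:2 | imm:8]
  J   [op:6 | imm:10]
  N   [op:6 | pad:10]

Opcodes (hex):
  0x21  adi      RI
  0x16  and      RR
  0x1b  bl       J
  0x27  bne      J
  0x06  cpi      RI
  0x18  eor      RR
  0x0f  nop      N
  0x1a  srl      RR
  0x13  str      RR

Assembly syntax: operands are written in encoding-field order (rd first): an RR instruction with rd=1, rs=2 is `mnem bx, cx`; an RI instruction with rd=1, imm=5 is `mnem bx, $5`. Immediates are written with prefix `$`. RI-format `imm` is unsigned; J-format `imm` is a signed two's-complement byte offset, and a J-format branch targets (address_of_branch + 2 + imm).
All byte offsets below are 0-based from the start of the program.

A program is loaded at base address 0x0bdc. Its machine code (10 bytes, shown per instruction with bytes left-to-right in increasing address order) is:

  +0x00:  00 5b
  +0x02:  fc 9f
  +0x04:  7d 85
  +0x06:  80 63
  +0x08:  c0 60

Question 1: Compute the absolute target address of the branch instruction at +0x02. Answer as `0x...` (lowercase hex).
0x0bdc

[02] fc 9f → 0x9ffc
  op=0x9ffc>>10=0x27 ⇒ bne (J)
  imm@[9:0]=0x3fc (s10→-4) ⇒ $-4
  target = base 0x0bdc + off 0x02 + 2 + imm -4 = 0x0bdc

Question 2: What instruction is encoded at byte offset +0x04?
adi bx, $125

@+04  little-endian(7d 85) = 0x857d
  op=0x857d>>10=0x21 ⇒ adi (RI)
  rd@[9:8]=0x1 ⇒ bx
  imm@[7:0]=0x7d ⇒ $125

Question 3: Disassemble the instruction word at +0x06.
eor dx, cx

[06] 80 63 → 0x6380
  op=0x6380>>10=0x18 ⇒ eor (RR)
  rd: (w>>8)&0x3=0x3 → dx
  rs: (w>>6)&0x3=0x2 → cx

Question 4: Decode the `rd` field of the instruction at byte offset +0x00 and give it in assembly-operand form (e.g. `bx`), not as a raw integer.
[00] 00 5b → 0x5b00
  top 6b → 0x16 → and [RR]
  rd@[9:8]=0x3 ⇒ dx
  rs@[7:6]=0x0 ⇒ ax

dx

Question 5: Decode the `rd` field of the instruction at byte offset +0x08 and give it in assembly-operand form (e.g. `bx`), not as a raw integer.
ax

[08] c0 60 → 0x60c0
  opcode bits[15:10]=0x18: eor/RR
  rd@[9:8]=0x0 ⇒ ax
  rs@[7:6]=0x3 ⇒ dx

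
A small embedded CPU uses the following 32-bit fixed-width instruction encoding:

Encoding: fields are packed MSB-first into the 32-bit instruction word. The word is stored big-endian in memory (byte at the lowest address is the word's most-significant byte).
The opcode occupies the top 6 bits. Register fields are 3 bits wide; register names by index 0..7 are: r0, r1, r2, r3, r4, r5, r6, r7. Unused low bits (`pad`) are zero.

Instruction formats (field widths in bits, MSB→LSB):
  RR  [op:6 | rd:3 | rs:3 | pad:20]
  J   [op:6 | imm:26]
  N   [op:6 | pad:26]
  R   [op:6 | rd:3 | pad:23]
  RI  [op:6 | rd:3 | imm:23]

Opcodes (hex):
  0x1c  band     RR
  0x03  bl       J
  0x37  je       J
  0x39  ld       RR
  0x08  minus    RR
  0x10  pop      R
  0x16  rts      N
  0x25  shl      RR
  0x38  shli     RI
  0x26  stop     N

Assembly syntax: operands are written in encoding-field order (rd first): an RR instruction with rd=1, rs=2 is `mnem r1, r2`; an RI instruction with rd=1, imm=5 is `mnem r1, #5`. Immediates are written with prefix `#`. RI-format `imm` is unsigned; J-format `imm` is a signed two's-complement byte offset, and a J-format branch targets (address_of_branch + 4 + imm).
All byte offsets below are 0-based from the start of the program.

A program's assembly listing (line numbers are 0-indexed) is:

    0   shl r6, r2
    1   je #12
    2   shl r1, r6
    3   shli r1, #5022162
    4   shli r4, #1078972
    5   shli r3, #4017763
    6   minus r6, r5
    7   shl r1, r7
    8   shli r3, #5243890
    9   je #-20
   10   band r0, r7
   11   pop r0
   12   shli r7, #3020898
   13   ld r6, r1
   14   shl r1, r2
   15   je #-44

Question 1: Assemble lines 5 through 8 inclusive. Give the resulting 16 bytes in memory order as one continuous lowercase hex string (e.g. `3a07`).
e1bd4e632350000094f00000e1d003f2

5. shli fields op=0x38:6|rd=3:3|imm=4017763:23 → word e1bd4e63h → e1 bd 4e 63
6. minus fields op=0x8:6|rd=6:3|rs=5:3|pad=0:20 → word 23500000h → 23 50 00 00
7. shl fields op=0x25:6|rd=1:3|rs=7:3|pad=0:20 → word 94f00000h → 94 f0 00 00
8. shli fields op=0x38:6|rd=3:3|imm=5243890:23 → word e1d003f2h → e1 d0 03 f2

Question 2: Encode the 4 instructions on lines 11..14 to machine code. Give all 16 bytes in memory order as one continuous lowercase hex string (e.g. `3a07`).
11. pop fields op=0x10:6|rd=0:3|pad=0:23 → word 40000000h → 40 00 00 00
12. shli fields op=0x38:6|rd=7:3|imm=3020898:23 → word e3ae1862h → e3 ae 18 62
13. ld fields op=0x39:6|rd=6:3|rs=1:3|pad=0:20 → word e7100000h → e7 10 00 00
14. shl fields op=0x25:6|rd=1:3|rs=2:3|pad=0:20 → word 94a00000h → 94 a0 00 00

40000000e3ae1862e710000094a00000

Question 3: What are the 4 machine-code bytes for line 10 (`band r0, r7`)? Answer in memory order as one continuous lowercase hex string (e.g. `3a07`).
line 10 (band): pack op=0x1c:6|rd=0:3|rs=7:3|pad=0:20 = 0x70700000; big→ 70 70 00 00

70700000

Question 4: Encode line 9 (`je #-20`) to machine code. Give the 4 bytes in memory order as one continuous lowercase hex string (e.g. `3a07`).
L9: je op=0x37:6|imm=-20:26 ⇒ 0xdfffffec ⇒ big df ff ff ec

dfffffec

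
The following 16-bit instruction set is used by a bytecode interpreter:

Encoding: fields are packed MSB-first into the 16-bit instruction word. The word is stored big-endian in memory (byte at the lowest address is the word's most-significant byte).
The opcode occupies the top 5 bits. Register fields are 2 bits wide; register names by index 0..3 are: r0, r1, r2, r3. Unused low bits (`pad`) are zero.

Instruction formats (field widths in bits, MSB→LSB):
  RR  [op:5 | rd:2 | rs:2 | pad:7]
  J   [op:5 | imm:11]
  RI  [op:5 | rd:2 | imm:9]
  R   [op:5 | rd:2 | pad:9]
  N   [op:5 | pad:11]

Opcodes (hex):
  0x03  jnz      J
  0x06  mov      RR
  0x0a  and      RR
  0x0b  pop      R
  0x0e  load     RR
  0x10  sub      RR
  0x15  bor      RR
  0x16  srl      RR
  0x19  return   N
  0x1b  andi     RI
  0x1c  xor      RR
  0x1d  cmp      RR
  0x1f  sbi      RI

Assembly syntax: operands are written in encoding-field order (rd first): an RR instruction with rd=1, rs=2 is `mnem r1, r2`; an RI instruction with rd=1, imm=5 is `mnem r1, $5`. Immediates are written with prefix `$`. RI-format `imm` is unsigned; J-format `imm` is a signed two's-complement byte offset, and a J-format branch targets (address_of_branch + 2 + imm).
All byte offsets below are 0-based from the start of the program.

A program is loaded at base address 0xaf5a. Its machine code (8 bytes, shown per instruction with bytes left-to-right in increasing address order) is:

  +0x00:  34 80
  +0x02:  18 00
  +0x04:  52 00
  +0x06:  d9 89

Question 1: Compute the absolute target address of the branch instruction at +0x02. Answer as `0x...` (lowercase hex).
[02] 18 00 → 0x1800
  op=0x1800>>11=0x3 ⇒ jnz (J)
  imm@[10:0]=0x0 ⇒ $0
  target = base 0xaf5a + off 0x02 + 2 + imm 0 = 0xaf5e

0xaf5e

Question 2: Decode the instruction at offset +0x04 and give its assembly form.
+0x04: 52 00 ⇒ word 0x5200 (big)
  top 5b → 0xa → and [RR]
  [10:9] rd=1 = r1
  [8:7] rs=0 = r0

and r1, r0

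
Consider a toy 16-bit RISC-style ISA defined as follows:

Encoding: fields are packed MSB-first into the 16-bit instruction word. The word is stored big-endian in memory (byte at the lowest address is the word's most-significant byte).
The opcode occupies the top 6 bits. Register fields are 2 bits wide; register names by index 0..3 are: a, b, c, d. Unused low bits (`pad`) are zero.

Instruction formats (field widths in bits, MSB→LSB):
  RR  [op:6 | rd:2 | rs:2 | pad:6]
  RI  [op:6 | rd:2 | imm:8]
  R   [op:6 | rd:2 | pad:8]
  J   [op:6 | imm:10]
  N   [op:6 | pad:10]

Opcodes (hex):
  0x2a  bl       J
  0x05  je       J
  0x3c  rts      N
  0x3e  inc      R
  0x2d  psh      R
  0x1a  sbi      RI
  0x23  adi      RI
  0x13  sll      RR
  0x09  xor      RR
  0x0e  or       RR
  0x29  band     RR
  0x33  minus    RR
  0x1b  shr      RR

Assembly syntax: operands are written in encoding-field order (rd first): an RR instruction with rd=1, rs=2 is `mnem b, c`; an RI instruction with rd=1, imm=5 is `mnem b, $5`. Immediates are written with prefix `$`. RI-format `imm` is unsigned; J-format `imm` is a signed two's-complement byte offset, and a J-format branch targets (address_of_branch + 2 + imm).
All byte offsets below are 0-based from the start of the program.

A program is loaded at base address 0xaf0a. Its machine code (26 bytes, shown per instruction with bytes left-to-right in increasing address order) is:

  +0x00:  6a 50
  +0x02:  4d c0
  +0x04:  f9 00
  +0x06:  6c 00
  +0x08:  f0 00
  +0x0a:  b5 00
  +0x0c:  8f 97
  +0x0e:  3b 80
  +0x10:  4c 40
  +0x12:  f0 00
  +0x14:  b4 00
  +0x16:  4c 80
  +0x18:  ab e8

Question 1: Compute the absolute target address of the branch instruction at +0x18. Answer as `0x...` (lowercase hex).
0xaf0c

off 0x18: read ab e8 as big → 0xabe8
  opcode bits[15:10]=0x2a: bl/J
  imm@[9:0]=0x3e8 (s10→-24) ⇒ $-24
  target = base 0xaf0a + off 0x18 + 2 + imm -24 = 0xaf0c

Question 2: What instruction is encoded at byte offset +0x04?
inc b

off 0x04: read f9 00 as big → 0xf900
  opcode bits[15:10]=0x3e: inc/R
  rd: (w>>8)&0x3=0x1 → b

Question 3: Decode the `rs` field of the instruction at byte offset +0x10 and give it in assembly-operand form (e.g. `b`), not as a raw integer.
@+10  big-endian(4c 40) = 0x4c40
  top 6b → 0x13 → sll [RR]
  rd: (w>>8)&0x3=0x0 → a
  rs: (w>>6)&0x3=0x1 → b

b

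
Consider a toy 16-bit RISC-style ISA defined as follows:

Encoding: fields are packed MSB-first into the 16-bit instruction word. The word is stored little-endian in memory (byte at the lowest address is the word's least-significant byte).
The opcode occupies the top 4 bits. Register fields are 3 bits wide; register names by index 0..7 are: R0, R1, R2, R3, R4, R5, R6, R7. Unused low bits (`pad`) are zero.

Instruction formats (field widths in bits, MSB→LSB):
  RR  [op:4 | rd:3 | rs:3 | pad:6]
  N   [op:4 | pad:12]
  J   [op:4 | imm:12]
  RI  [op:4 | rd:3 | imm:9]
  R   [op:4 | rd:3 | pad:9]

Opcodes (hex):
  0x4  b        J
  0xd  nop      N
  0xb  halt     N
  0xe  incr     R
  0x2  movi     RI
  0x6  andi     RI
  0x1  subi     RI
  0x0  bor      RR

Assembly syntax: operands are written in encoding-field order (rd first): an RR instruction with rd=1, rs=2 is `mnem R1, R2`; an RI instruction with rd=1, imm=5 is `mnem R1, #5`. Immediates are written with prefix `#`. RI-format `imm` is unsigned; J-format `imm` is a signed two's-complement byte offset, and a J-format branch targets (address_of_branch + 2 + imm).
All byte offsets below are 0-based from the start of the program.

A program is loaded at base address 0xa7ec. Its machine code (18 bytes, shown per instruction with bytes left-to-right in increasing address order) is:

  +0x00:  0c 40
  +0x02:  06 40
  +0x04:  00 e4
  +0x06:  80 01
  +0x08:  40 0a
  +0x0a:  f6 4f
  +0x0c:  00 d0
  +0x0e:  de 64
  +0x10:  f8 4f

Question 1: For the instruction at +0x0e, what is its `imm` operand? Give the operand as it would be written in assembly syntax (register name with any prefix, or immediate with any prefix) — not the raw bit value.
#222

off 0x0e: read de 64 as little → 0x64de
  opcode bits[15:12]=0x6: andi/RI
  rd: (w>>9)&0x7=0x2 → R2
  imm: (w>>0)&0x1ff=0xde → #222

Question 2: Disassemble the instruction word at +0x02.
+0x02: 06 40 ⇒ word 0x4006 (little)
  op=0x4006>>12=0x4 ⇒ b (J)
  imm@[11:0]=0x6 ⇒ #6

b #6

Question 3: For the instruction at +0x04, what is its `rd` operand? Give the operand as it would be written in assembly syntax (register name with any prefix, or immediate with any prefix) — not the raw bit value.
R2

[04] 00 e4 → 0xe400
  op=0xe400>>12=0xe ⇒ incr (R)
  rd: (w>>9)&0x7=0x2 → R2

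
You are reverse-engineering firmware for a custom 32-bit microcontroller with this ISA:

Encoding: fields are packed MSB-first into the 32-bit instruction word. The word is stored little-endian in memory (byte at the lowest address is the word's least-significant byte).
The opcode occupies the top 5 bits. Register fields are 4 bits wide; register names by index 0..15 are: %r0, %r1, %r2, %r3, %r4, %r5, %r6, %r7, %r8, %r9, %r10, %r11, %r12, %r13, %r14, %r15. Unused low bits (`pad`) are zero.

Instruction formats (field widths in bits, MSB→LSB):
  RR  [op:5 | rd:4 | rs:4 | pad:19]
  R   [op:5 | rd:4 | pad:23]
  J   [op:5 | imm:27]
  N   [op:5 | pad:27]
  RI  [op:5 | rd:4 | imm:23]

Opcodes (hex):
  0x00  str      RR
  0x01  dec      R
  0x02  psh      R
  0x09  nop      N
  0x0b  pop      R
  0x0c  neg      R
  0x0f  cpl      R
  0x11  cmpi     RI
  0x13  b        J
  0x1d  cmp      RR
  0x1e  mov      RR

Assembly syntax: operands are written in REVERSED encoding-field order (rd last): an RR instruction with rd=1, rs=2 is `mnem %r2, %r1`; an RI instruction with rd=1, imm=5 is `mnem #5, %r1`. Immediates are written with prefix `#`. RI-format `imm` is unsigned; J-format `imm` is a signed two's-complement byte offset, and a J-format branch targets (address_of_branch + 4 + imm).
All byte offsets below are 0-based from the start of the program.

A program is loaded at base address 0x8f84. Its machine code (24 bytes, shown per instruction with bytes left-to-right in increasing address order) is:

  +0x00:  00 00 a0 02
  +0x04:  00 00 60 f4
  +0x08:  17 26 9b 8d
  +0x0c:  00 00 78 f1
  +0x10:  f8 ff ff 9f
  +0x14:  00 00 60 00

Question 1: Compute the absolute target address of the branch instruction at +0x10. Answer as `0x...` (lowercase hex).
@+10  little-endian(f8 ff ff 9f) = 0x9ffffff8
  op=0x9ffffff8>>27=0x13 ⇒ b (J)
  [26:0] imm=134217720 (s27→-8) = #-8
  target = base 0x8f84 + off 0x10 + 4 + imm -8 = 0x8f90

0x8f90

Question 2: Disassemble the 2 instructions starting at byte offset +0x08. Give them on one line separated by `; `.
cmpi #1779223, %r11; mov %r15, %r2

[08] 17 26 9b 8d → 0x8d9b2617
  opcode bits[31:27]=0x11: cmpi/RI
  [26:23] rd=11 = %r11
  [22:0] imm=1779223 = #1779223
[0c] 00 00 78 f1 → 0xf1780000
  opcode bits[31:27]=0x1e: mov/RR
  [26:23] rd=2 = %r2
  [22:19] rs=15 = %r15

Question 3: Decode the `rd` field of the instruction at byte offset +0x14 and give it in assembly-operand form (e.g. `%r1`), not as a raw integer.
%r0

[14] 00 00 60 00 → 0x00600000
  top 5b → 0x0 → str [RR]
  rd@[26:23]=0x0 ⇒ %r0
  rs@[22:19]=0xc ⇒ %r12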